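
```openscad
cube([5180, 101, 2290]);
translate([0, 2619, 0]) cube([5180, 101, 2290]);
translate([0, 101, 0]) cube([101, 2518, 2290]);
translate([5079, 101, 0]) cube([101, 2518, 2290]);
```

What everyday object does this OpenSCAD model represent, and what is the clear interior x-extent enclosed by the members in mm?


A house (or room) frame. The interior width is 4978 mm.

Four 2290 mm walls enclosing a rectangle with no floor or roof — a room or house frame. Outside width is 5180 mm and wall thickness is 101 mm, so the interior width is 5180 − 2 × 101 = 4978 mm.


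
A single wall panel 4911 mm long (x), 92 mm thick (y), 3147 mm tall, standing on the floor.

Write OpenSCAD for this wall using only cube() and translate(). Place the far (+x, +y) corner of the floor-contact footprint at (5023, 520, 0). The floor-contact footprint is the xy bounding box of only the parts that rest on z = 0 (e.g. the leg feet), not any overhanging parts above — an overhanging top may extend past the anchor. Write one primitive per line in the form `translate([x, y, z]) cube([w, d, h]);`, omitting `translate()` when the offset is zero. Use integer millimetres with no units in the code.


translate([112, 428, 0]) cube([4911, 92, 3147]);


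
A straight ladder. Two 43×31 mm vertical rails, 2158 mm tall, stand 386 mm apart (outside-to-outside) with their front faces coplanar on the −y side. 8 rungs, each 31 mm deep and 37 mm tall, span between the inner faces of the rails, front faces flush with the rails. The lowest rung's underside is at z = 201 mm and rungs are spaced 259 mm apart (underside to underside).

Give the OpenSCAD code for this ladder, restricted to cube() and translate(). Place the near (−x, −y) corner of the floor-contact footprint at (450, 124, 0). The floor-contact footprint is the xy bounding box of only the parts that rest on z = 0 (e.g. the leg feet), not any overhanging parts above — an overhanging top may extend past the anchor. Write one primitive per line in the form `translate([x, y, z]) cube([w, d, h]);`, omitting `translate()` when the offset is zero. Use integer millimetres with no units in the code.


// rung span = 386 - 2*43 = 300
// rung[k] z = 201 + k*259
translate([450, 124, 0]) cube([43, 31, 2158]);
translate([793, 124, 0]) cube([43, 31, 2158]);
translate([493, 124, 201]) cube([300, 31, 37]);
translate([493, 124, 460]) cube([300, 31, 37]);
translate([493, 124, 719]) cube([300, 31, 37]);
translate([493, 124, 978]) cube([300, 31, 37]);
translate([493, 124, 1237]) cube([300, 31, 37]);
translate([493, 124, 1496]) cube([300, 31, 37]);
translate([493, 124, 1755]) cube([300, 31, 37]);
translate([493, 124, 2014]) cube([300, 31, 37]);


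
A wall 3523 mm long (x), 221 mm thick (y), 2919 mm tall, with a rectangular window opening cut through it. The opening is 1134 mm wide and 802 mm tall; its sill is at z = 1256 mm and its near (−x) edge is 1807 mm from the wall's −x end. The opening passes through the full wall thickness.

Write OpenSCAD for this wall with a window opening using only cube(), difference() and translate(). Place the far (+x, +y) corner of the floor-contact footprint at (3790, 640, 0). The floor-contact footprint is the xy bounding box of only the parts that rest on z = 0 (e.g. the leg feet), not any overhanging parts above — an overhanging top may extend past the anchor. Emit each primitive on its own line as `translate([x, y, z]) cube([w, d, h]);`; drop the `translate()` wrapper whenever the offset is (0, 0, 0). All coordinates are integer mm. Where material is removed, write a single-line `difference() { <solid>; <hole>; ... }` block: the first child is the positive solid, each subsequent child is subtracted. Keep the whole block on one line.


difference() { translate([267, 419, 0]) cube([3523, 221, 2919]); translate([2074, 419, 1256]) cube([1134, 221, 802]); }


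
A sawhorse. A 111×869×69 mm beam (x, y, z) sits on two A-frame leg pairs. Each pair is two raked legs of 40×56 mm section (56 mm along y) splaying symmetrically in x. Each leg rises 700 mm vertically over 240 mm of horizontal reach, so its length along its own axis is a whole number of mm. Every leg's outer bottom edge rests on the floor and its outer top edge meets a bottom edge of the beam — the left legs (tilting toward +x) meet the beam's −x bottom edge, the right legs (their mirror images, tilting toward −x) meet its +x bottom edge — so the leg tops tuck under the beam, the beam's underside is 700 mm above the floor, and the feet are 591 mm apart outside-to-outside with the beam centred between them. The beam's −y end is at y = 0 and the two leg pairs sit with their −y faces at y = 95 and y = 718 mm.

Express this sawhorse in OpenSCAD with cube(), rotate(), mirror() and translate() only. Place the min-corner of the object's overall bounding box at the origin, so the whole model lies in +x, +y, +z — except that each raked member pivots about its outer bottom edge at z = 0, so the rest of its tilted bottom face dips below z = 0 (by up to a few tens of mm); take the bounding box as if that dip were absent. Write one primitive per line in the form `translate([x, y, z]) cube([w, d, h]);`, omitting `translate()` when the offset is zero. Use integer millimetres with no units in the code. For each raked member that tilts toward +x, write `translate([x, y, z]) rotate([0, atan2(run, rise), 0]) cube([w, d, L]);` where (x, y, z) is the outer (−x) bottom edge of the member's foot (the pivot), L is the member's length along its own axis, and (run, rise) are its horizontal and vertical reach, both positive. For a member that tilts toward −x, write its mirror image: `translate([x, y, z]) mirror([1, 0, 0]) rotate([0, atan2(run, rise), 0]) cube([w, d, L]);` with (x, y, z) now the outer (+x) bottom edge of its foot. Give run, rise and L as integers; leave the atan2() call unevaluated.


translate([240, 0, 700]) cube([111, 869, 69]);
translate([0, 95, 0]) rotate([0, atan2(240, 700), 0]) cube([40, 56, 740]);
translate([591, 95, 0]) mirror([1, 0, 0]) rotate([0, atan2(240, 700), 0]) cube([40, 56, 740]);
translate([0, 718, 0]) rotate([0, atan2(240, 700), 0]) cube([40, 56, 740]);
translate([591, 718, 0]) mirror([1, 0, 0]) rotate([0, atan2(240, 700), 0]) cube([40, 56, 740]);


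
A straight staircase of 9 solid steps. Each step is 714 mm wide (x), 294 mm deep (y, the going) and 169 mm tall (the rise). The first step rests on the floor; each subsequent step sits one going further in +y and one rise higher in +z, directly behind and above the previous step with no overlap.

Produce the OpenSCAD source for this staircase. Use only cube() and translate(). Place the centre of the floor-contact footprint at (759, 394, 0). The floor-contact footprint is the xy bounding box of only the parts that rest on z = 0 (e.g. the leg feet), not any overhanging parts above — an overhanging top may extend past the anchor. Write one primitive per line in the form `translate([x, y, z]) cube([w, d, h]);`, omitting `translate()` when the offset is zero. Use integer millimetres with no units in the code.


translate([402, 247, 0]) cube([714, 294, 169]);
translate([402, 541, 169]) cube([714, 294, 169]);
translate([402, 835, 338]) cube([714, 294, 169]);
translate([402, 1129, 507]) cube([714, 294, 169]);
translate([402, 1423, 676]) cube([714, 294, 169]);
translate([402, 1717, 845]) cube([714, 294, 169]);
translate([402, 2011, 1014]) cube([714, 294, 169]);
translate([402, 2305, 1183]) cube([714, 294, 169]);
translate([402, 2599, 1352]) cube([714, 294, 169]);


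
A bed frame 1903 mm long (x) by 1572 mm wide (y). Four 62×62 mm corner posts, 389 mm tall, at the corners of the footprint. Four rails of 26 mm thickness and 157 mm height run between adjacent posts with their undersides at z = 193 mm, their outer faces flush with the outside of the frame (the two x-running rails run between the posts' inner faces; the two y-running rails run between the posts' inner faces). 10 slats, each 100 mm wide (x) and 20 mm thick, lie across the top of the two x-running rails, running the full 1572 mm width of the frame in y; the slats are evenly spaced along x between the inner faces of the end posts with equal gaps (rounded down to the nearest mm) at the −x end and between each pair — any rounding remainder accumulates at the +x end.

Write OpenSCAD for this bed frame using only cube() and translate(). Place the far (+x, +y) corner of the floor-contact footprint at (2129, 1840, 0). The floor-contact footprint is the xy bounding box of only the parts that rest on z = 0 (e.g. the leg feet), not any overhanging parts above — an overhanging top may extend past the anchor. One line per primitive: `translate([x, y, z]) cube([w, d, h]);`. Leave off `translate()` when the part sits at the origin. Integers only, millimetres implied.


translate([226, 268, 0]) cube([62, 62, 389]);
translate([226, 1778, 0]) cube([62, 62, 389]);
translate([2067, 268, 0]) cube([62, 62, 389]);
translate([2067, 1778, 0]) cube([62, 62, 389]);
translate([288, 268, 193]) cube([1779, 26, 157]);
translate([288, 1814, 193]) cube([1779, 26, 157]);
translate([226, 330, 193]) cube([26, 1448, 157]);
translate([2103, 330, 193]) cube([26, 1448, 157]);
translate([358, 268, 350]) cube([100, 1572, 20]);
translate([528, 268, 350]) cube([100, 1572, 20]);
translate([698, 268, 350]) cube([100, 1572, 20]);
translate([868, 268, 350]) cube([100, 1572, 20]);
translate([1038, 268, 350]) cube([100, 1572, 20]);
translate([1208, 268, 350]) cube([100, 1572, 20]);
translate([1378, 268, 350]) cube([100, 1572, 20]);
translate([1548, 268, 350]) cube([100, 1572, 20]);
translate([1718, 268, 350]) cube([100, 1572, 20]);
translate([1888, 268, 350]) cube([100, 1572, 20]);


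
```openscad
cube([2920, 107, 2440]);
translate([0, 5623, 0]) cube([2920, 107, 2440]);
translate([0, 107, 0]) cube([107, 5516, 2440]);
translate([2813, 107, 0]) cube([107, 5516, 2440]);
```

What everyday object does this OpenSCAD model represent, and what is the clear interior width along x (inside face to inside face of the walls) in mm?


A house (or room) frame. The interior width is 2706 mm.

Four 2440 mm walls enclosing a rectangle with no floor or roof — a room or house frame. Outside width is 2920 mm and wall thickness is 107 mm, so the interior width is 2920 − 2 × 107 = 2706 mm.


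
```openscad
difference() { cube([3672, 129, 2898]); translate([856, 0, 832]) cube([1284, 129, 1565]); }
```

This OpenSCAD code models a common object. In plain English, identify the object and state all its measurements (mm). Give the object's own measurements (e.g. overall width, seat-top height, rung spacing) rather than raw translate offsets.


A wall 3672 mm long (x), 129 mm thick (y), 2898 mm tall, with a rectangular window opening cut through it. The opening is 1284 mm wide and 1565 mm tall; its sill is at z = 832 mm and its near (−x) edge is 856 mm from the wall's −x end. The opening passes through the full wall thickness.


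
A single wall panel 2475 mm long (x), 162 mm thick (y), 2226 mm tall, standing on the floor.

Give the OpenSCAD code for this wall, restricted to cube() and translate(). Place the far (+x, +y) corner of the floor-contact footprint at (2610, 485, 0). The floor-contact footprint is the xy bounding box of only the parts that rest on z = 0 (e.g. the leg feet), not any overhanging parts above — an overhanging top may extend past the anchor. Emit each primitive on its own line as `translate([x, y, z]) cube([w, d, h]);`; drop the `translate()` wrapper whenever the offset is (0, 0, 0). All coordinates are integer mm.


translate([135, 323, 0]) cube([2475, 162, 2226]);


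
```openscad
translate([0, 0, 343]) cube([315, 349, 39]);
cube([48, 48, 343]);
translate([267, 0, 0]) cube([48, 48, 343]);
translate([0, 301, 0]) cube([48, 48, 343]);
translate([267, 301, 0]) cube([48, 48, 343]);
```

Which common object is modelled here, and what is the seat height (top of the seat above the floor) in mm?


A stool. The seat height is 382 mm.

A 315×349×39 slab at z = 343 on four corner posts — a stool. The seat top is 343 + 39 = 382 mm.


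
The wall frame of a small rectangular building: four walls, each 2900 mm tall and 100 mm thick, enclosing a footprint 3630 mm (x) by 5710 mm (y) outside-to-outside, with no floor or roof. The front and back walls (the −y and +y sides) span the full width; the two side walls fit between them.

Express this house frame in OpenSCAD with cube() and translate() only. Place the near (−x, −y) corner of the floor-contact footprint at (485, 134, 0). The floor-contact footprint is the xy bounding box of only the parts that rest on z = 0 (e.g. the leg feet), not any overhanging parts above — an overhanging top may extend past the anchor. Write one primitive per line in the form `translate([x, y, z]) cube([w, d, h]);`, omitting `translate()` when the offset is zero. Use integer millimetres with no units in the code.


translate([485, 134, 0]) cube([3630, 100, 2900]);
translate([485, 5744, 0]) cube([3630, 100, 2900]);
translate([485, 234, 0]) cube([100, 5510, 2900]);
translate([4015, 234, 0]) cube([100, 5510, 2900]);


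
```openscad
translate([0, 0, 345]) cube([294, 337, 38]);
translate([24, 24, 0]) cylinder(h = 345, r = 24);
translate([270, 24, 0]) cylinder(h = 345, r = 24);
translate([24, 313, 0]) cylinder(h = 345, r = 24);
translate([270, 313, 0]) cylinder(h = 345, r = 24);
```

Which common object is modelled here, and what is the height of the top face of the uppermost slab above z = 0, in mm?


A stool. The seat height is 383 mm.

A 294×337×38 slab at z = 345 on four corner cylinders — a stool. The seat top is 345 + 38 = 383 mm.


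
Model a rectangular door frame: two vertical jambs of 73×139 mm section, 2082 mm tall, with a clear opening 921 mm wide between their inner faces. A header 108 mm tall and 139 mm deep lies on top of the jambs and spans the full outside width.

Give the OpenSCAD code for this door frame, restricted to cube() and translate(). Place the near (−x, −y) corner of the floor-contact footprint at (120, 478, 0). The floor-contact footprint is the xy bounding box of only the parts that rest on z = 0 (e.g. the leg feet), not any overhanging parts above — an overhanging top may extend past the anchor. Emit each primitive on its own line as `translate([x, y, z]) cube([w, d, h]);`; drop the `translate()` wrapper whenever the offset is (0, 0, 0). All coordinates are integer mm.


translate([120, 478, 0]) cube([73, 139, 2082]);
translate([1114, 478, 0]) cube([73, 139, 2082]);
translate([120, 478, 2082]) cube([1067, 139, 108]);


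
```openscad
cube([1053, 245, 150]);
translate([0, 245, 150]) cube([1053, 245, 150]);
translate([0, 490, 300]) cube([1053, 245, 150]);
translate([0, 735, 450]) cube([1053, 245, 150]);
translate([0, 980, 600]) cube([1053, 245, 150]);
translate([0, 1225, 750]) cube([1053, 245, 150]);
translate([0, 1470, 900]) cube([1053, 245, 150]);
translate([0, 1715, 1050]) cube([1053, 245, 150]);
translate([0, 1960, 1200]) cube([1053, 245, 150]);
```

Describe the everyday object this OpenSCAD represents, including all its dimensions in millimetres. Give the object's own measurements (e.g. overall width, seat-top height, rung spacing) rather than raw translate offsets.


A straight staircase of 9 solid steps. Each step is 1053 mm wide (x), 245 mm deep (y, the going) and 150 mm tall (the rise). The first step rests on the floor; each subsequent step sits one going further in +y and one rise higher in +z, directly behind and above the previous step with no overlap.


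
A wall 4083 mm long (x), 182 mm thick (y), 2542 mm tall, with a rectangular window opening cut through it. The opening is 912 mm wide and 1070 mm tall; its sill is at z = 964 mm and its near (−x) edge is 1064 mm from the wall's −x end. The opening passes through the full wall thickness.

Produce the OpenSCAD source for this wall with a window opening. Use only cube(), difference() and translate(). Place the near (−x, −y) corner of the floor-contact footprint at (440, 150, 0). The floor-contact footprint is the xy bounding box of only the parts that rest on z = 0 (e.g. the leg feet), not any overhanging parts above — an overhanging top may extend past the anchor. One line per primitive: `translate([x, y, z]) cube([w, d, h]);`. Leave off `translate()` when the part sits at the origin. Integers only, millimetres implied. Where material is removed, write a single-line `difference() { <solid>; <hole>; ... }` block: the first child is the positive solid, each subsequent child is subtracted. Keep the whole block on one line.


difference() { translate([440, 150, 0]) cube([4083, 182, 2542]); translate([1504, 150, 964]) cube([912, 182, 1070]); }


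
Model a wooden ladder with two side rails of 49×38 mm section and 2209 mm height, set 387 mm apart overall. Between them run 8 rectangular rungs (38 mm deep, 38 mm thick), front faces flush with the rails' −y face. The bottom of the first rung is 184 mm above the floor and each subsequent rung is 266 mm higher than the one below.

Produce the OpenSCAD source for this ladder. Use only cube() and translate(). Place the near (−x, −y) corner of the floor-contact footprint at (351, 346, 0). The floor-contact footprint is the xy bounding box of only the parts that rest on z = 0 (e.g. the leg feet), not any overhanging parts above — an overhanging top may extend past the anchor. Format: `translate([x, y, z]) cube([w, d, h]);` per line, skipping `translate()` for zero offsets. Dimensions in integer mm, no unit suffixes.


translate([351, 346, 0]) cube([49, 38, 2209]);
translate([689, 346, 0]) cube([49, 38, 2209]);
translate([400, 346, 184]) cube([289, 38, 38]);
translate([400, 346, 450]) cube([289, 38, 38]);
translate([400, 346, 716]) cube([289, 38, 38]);
translate([400, 346, 982]) cube([289, 38, 38]);
translate([400, 346, 1248]) cube([289, 38, 38]);
translate([400, 346, 1514]) cube([289, 38, 38]);
translate([400, 346, 1780]) cube([289, 38, 38]);
translate([400, 346, 2046]) cube([289, 38, 38]);


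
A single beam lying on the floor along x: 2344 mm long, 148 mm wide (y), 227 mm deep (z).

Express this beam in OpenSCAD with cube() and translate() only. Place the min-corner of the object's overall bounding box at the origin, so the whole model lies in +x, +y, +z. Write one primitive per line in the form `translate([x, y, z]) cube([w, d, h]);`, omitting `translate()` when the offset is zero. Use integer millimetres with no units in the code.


cube([2344, 148, 227]);


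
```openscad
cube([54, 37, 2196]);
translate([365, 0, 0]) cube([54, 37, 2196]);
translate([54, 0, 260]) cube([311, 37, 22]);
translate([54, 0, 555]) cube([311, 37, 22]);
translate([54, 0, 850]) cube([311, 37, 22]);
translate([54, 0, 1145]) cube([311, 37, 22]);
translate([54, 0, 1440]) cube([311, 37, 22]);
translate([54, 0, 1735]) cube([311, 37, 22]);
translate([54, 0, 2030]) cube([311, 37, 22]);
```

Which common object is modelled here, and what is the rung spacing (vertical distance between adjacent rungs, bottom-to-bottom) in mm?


A ladder. The rung spacing is 295 mm.

Two tall 54×37 posts with 7 short bars between them — a ladder. Adjacent rungs sit at z = 260 and z = 555, so the spacing is 555 − 260 = 295 mm.


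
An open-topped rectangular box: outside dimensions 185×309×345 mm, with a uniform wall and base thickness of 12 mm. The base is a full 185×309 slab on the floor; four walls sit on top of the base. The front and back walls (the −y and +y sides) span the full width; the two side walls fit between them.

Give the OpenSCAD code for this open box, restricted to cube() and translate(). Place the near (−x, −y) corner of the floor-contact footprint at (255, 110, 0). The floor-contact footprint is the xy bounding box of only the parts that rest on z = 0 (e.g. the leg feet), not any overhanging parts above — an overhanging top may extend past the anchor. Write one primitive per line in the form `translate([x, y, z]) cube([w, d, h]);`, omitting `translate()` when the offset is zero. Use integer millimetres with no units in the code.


translate([255, 110, 0]) cube([185, 309, 12]);
translate([255, 110, 12]) cube([185, 12, 333]);
translate([255, 407, 12]) cube([185, 12, 333]);
translate([255, 122, 12]) cube([12, 285, 333]);
translate([428, 122, 12]) cube([12, 285, 333]);


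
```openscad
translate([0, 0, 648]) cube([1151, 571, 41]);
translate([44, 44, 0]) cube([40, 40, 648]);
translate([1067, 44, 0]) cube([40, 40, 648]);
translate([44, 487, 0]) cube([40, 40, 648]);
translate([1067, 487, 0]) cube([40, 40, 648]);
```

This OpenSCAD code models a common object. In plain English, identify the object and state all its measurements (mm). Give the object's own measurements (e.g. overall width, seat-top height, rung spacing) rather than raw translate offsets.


A rectangular dining table. The top is 1151×571×41 mm with its upper surface at z = 689 mm. It stands on four 40×40 mm square legs, each inset 44 mm from the nearest pair of top edges, running from the floor to the underside of the top.


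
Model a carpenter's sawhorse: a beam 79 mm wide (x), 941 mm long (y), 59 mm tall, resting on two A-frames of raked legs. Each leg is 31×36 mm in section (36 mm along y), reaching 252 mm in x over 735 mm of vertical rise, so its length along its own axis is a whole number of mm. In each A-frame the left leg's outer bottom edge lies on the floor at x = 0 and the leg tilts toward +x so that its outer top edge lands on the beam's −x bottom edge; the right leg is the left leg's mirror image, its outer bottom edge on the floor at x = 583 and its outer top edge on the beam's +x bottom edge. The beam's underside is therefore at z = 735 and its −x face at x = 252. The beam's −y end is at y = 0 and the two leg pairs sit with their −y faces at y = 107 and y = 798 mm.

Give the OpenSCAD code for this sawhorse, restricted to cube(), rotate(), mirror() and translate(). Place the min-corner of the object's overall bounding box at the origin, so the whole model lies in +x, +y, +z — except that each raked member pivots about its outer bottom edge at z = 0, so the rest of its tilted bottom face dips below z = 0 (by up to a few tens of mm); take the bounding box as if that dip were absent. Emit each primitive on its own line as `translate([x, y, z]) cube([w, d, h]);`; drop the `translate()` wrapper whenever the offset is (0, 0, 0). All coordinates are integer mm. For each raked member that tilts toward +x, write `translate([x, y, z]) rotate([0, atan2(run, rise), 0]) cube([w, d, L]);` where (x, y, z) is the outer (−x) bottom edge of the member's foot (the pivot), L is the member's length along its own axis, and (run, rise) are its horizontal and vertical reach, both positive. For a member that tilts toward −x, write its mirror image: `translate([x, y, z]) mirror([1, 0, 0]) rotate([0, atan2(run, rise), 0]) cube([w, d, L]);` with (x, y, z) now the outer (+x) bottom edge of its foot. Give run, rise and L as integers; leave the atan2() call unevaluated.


translate([252, 0, 735]) cube([79, 941, 59]);
translate([0, 107, 0]) rotate([0, atan2(252, 735), 0]) cube([31, 36, 777]);
translate([583, 107, 0]) mirror([1, 0, 0]) rotate([0, atan2(252, 735), 0]) cube([31, 36, 777]);
translate([0, 798, 0]) rotate([0, atan2(252, 735), 0]) cube([31, 36, 777]);
translate([583, 798, 0]) mirror([1, 0, 0]) rotate([0, atan2(252, 735), 0]) cube([31, 36, 777]);


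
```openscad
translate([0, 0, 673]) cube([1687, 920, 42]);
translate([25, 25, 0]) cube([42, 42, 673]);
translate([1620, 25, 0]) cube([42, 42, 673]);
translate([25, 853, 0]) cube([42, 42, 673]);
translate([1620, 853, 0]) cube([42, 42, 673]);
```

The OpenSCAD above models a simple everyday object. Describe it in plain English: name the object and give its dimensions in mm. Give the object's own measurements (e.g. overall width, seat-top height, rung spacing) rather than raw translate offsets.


A table: top 1687 mm (x) × 920 mm (y), 42 mm thick, upper face at z = 715 mm, on four 42×42 mm square legs, each inset 25 mm from the nearest pair of top edges from z = 0 to the bottom of the top.


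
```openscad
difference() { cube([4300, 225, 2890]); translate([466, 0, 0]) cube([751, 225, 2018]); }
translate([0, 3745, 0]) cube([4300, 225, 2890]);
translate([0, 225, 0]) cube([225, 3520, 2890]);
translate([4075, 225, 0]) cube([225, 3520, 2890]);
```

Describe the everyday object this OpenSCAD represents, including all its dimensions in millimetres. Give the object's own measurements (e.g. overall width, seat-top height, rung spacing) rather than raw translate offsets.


A single room: four walls, each 2890 mm tall and 225 mm thick, enclosing an outside footprint 4300×3970 mm (x × y), no floor or roof. The front and back walls (−y and +y sides) run the full x-width; the side walls fit between their inner faces. A door opening 751 mm wide and 2018 mm tall is cut through the front wall from the floor up, its −x edge 466 mm from the wall's −x end.


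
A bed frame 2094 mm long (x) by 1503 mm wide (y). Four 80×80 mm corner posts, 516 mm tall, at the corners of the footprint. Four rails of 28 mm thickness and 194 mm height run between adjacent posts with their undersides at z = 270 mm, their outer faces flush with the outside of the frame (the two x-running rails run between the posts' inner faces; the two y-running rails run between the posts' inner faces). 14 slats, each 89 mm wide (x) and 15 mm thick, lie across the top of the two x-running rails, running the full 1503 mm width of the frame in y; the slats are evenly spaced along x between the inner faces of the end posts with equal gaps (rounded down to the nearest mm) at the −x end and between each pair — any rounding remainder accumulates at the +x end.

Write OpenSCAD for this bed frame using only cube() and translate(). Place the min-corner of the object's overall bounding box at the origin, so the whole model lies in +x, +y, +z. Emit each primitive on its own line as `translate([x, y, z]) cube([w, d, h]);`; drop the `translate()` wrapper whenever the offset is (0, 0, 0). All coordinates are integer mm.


// slat z = rail_z + rail_h = 270 + 194 = 464
// slat gap = ⌊(1934 − 14·89) / 15⌋ = 45
cube([80, 80, 516]);
translate([0, 1423, 0]) cube([80, 80, 516]);
translate([2014, 0, 0]) cube([80, 80, 516]);
translate([2014, 1423, 0]) cube([80, 80, 516]);
translate([80, 0, 270]) cube([1934, 28, 194]);
translate([80, 1475, 270]) cube([1934, 28, 194]);
translate([0, 80, 270]) cube([28, 1343, 194]);
translate([2066, 80, 270]) cube([28, 1343, 194]);
translate([125, 0, 464]) cube([89, 1503, 15]);
translate([259, 0, 464]) cube([89, 1503, 15]);
translate([393, 0, 464]) cube([89, 1503, 15]);
translate([527, 0, 464]) cube([89, 1503, 15]);
translate([661, 0, 464]) cube([89, 1503, 15]);
translate([795, 0, 464]) cube([89, 1503, 15]);
translate([929, 0, 464]) cube([89, 1503, 15]);
translate([1063, 0, 464]) cube([89, 1503, 15]);
translate([1197, 0, 464]) cube([89, 1503, 15]);
translate([1331, 0, 464]) cube([89, 1503, 15]);
translate([1465, 0, 464]) cube([89, 1503, 15]);
translate([1599, 0, 464]) cube([89, 1503, 15]);
translate([1733, 0, 464]) cube([89, 1503, 15]);
translate([1867, 0, 464]) cube([89, 1503, 15]);


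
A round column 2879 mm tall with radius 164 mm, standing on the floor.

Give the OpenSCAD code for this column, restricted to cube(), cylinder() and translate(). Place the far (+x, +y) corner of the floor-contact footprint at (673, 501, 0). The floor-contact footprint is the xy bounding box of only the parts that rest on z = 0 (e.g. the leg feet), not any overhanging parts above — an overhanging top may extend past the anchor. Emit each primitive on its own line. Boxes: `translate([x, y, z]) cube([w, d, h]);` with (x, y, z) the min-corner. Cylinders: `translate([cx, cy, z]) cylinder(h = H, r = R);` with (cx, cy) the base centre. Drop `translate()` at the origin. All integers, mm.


translate([509, 337, 0]) cylinder(h = 2879, r = 164);


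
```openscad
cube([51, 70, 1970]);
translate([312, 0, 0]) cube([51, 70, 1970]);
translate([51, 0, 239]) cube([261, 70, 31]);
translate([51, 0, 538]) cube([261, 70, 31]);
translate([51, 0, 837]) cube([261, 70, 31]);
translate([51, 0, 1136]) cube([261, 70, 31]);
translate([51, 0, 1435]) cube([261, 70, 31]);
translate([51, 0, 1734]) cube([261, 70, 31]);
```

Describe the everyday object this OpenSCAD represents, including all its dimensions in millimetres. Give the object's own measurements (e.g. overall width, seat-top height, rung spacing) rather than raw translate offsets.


A straight ladder. Two 51×70 mm vertical rails, 1970 mm tall, stand 363 mm apart (outside-to-outside) with their front faces coplanar on the −y side. 6 rungs, each 70 mm deep and 31 mm tall, span between the inner faces of the rails, front faces flush with the rails. The lowest rung's underside is at z = 239 mm and rungs are spaced 299 mm apart (underside to underside).


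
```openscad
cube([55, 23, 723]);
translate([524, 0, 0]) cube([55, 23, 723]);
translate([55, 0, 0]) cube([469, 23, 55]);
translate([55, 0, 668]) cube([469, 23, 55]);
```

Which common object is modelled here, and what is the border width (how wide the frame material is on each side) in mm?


A picture frame. The border width is 55 mm.

Four thin pieces enclosing a rectangular opening — a picture frame. The two full-height stiles are 723 mm tall; the top rail sits at z = 668 and is 55 mm tall, so the border above the opening is 723 − 668 = 55 mm, matching the stile x-width.


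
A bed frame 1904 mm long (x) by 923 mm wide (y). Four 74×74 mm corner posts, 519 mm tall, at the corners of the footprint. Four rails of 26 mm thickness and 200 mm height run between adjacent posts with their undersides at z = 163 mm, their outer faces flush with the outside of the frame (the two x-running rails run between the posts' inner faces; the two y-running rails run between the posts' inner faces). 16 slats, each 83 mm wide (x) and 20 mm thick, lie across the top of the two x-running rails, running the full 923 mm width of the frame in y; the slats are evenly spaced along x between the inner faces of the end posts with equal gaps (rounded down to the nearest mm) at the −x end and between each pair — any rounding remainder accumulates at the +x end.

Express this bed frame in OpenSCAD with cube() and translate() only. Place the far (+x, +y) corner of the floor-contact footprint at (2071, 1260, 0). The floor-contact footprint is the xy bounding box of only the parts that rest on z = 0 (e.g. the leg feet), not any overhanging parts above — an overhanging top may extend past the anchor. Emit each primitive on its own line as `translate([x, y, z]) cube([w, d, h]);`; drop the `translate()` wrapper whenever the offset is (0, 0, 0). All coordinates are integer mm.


translate([167, 337, 0]) cube([74, 74, 519]);
translate([167, 1186, 0]) cube([74, 74, 519]);
translate([1997, 337, 0]) cube([74, 74, 519]);
translate([1997, 1186, 0]) cube([74, 74, 519]);
translate([241, 337, 163]) cube([1756, 26, 200]);
translate([241, 1234, 163]) cube([1756, 26, 200]);
translate([167, 411, 163]) cube([26, 775, 200]);
translate([2045, 411, 163]) cube([26, 775, 200]);
translate([266, 337, 363]) cube([83, 923, 20]);
translate([374, 337, 363]) cube([83, 923, 20]);
translate([482, 337, 363]) cube([83, 923, 20]);
translate([590, 337, 363]) cube([83, 923, 20]);
translate([698, 337, 363]) cube([83, 923, 20]);
translate([806, 337, 363]) cube([83, 923, 20]);
translate([914, 337, 363]) cube([83, 923, 20]);
translate([1022, 337, 363]) cube([83, 923, 20]);
translate([1130, 337, 363]) cube([83, 923, 20]);
translate([1238, 337, 363]) cube([83, 923, 20]);
translate([1346, 337, 363]) cube([83, 923, 20]);
translate([1454, 337, 363]) cube([83, 923, 20]);
translate([1562, 337, 363]) cube([83, 923, 20]);
translate([1670, 337, 363]) cube([83, 923, 20]);
translate([1778, 337, 363]) cube([83, 923, 20]);
translate([1886, 337, 363]) cube([83, 923, 20]);


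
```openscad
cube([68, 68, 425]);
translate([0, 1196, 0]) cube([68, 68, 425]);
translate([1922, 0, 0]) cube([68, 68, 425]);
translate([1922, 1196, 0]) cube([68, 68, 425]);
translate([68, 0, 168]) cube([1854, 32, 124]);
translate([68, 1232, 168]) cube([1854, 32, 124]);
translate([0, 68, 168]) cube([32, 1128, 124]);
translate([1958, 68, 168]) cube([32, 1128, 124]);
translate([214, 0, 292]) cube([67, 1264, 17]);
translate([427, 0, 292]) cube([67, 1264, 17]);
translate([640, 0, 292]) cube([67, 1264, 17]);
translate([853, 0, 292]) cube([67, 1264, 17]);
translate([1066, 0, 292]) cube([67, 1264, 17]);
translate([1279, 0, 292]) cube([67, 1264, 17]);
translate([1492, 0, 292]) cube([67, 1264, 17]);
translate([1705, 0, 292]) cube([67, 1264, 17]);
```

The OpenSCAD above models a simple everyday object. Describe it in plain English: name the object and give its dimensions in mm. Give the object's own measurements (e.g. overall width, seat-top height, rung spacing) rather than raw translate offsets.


A bed frame 1990 mm long (x) by 1264 mm wide (y). Four 68×68 mm corner posts, 425 mm tall, at the corners of the footprint. Four rails of 32 mm thickness and 124 mm height run between adjacent posts with their undersides at z = 168 mm, their outer faces flush with the outside of the frame (the two x-running rails run between the posts' inner faces; the two y-running rails run between the posts' inner faces). 8 slats, each 67 mm wide (x) and 17 mm thick, lie across the top of the two x-running rails, running the full 1264 mm width of the frame in y; along x they sit between the end posts with a 146 mm gap after the −x posts and between neighbouring slats, leaving 150 mm before the +x posts.


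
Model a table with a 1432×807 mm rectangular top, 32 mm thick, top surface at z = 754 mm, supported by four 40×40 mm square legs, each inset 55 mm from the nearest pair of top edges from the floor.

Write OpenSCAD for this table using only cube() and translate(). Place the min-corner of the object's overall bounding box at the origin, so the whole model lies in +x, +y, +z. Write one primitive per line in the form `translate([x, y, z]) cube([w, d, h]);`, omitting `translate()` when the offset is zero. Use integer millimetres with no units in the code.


translate([0, 0, 722]) cube([1432, 807, 32]);
translate([55, 55, 0]) cube([40, 40, 722]);
translate([1337, 55, 0]) cube([40, 40, 722]);
translate([55, 712, 0]) cube([40, 40, 722]);
translate([1337, 712, 0]) cube([40, 40, 722]);


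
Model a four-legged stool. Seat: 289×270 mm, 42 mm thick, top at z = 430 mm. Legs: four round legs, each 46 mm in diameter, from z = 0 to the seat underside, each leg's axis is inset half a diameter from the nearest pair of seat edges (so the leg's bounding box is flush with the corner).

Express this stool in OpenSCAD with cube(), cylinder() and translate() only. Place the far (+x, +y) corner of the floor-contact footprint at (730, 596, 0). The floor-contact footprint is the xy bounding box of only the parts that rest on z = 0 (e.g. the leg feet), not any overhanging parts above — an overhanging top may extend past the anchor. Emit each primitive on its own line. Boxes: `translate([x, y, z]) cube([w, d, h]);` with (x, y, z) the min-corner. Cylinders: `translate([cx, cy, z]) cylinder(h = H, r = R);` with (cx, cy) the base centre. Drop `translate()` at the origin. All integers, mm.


translate([441, 326, 388]) cube([289, 270, 42]);
translate([464, 349, 0]) cylinder(h = 388, r = 23);
translate([707, 349, 0]) cylinder(h = 388, r = 23);
translate([464, 573, 0]) cylinder(h = 388, r = 23);
translate([707, 573, 0]) cylinder(h = 388, r = 23);


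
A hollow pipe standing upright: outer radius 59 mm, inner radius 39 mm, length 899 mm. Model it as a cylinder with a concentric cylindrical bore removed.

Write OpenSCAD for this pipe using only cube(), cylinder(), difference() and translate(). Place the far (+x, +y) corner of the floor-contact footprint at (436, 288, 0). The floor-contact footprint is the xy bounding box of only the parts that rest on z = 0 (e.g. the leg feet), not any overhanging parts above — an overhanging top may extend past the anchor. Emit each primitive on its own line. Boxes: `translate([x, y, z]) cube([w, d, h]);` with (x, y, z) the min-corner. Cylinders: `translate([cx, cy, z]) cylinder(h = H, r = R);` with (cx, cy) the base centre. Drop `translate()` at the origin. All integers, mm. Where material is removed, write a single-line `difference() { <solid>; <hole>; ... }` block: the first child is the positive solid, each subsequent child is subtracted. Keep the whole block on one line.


difference() { translate([377, 229, 0]) cylinder(h = 899, r = 59); translate([377, 229, 0]) cylinder(h = 899, r = 39); }


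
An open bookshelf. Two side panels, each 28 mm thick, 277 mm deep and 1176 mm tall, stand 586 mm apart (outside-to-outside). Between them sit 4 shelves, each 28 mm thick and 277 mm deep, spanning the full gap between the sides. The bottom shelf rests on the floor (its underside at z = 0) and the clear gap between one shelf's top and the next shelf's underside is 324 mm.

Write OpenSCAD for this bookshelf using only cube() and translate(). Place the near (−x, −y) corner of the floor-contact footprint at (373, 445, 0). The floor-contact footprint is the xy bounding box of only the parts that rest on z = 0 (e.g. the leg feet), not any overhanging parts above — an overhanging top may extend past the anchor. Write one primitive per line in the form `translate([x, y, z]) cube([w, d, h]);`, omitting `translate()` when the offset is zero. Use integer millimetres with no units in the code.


translate([373, 445, 0]) cube([28, 277, 1176]);
translate([931, 445, 0]) cube([28, 277, 1176]);
translate([401, 445, 0]) cube([530, 277, 28]);
translate([401, 445, 352]) cube([530, 277, 28]);
translate([401, 445, 704]) cube([530, 277, 28]);
translate([401, 445, 1056]) cube([530, 277, 28]);


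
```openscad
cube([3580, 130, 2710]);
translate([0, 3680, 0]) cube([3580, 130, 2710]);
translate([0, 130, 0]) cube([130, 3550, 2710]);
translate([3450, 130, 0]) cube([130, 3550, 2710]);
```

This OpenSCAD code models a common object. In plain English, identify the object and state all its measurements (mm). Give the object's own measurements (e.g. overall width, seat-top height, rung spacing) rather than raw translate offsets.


The wall frame of a small rectangular building: four walls, each 2710 mm tall and 130 mm thick, enclosing a footprint 3580 mm (x) by 3810 mm (y) outside-to-outside, with no floor or roof. The front and back walls (the −y and +y sides) span the full width; the two side walls fit between them.


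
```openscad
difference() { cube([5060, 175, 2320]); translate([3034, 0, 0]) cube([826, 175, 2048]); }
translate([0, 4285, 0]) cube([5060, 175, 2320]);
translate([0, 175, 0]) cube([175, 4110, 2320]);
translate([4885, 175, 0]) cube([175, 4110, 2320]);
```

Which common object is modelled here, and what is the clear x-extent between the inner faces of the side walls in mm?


A single room. The interior width is 4710 mm.

Four walls enclosing a rectangle with a door in the front wall — a room. Outside width 5060 minus two 175 mm walls gives 4710 mm.


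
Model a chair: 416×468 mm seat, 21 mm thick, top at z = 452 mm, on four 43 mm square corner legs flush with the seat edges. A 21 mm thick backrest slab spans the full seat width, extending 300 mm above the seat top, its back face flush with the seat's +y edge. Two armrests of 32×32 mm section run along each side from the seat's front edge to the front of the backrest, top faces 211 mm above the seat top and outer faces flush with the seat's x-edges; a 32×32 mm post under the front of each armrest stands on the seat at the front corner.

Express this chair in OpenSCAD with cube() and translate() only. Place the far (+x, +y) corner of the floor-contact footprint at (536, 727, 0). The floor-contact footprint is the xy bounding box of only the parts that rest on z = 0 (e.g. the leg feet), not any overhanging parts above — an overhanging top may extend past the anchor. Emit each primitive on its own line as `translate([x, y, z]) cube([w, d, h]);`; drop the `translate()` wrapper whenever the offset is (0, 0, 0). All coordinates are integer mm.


// leg_h = 452 - 21 = 431
// arm post h = 211 - 32 = 179
translate([120, 259, 431]) cube([416, 468, 21]);
translate([120, 259, 0]) cube([43, 43, 431]);
translate([493, 259, 0]) cube([43, 43, 431]);
translate([120, 684, 0]) cube([43, 43, 431]);
translate([493, 684, 0]) cube([43, 43, 431]);
translate([120, 706, 452]) cube([416, 21, 300]);
translate([120, 259, 631]) cube([32, 447, 32]);
translate([504, 259, 631]) cube([32, 447, 32]);
translate([120, 259, 452]) cube([32, 32, 179]);
translate([504, 259, 452]) cube([32, 32, 179]);
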